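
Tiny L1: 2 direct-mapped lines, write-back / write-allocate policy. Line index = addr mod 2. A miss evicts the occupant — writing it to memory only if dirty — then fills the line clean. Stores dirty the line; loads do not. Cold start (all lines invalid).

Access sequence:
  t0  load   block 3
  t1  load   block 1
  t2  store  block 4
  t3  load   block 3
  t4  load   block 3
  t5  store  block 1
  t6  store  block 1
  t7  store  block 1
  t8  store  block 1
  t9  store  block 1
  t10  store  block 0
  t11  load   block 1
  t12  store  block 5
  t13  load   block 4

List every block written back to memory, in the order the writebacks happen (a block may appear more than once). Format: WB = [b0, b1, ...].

WB = [4, 1, 0]

0: R B3 → L1 miss [-]
1: R B1 → L1 miss [-]
2: W B4 → L0 miss [D]
3: R B3 → L1 miss [-]
4: R B3 → L1 hit [-]
5: W B1 → L1 miss [D]
6: W B1 → L1 hit [D]
7: W B1 → L1 hit [D]
8: W B1 → L1 hit [D]
9: W B1 → L1 hit [D]
10: W B0 → L0 miss wb→B4 [D]
11: R B1 → L1 hit [D]
12: W B5 → L1 miss wb→B1 [D]
13: R B4 → L0 miss wb→B0 [-]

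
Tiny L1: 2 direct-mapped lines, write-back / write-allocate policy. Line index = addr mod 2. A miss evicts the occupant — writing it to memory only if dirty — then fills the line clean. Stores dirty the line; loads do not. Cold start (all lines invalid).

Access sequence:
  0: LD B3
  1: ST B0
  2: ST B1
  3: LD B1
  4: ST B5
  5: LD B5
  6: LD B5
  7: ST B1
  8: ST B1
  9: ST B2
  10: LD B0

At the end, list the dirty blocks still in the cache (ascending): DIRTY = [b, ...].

DIRTY = [1]

0: R B3 → L1 miss [-]
1: W B0 → L0 miss [D]
2: W B1 → L1 miss [D]
3: R B1 → L1 hit [D]
4: W B5 → L1 miss wb→B1 [D]
5: R B5 → L1 hit [D]
6: R B5 → L1 hit [D]
7: W B1 → L1 miss wb→B5 [D]
8: W B1 → L1 hit [D]
9: W B2 → L0 miss wb→B0 [D]
10: R B0 → L0 miss wb→B2 [-]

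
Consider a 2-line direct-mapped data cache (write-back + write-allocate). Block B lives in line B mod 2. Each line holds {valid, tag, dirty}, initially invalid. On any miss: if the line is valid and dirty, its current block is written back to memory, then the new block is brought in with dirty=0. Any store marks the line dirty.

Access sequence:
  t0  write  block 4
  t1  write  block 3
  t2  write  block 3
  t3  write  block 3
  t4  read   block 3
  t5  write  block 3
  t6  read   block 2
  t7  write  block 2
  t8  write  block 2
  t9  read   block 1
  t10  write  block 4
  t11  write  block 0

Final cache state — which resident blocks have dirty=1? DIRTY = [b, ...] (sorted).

DIRTY = [0]

0: W B4 -> L0 miss  d=D]
1: W B3 -> L1 miss  d=D]
2: W B3 -> L1 hit  d=D]
3: W B3 -> L1 hit  d=D]
4: R B3 -> L1 hit  d=D]
5: W B3 -> L1 hit  d=D]
6: R B2 -> L0 miss wb->B4  d=-]
7: W B2 -> L0 hit  d=D]
8: W B2 -> L0 hit  d=D]
9: R B1 -> L1 miss wb->B3  d=-]
10: W B4 -> L0 miss wb->B2  d=D]
11: W B0 -> L0 miss wb->B4  d=D]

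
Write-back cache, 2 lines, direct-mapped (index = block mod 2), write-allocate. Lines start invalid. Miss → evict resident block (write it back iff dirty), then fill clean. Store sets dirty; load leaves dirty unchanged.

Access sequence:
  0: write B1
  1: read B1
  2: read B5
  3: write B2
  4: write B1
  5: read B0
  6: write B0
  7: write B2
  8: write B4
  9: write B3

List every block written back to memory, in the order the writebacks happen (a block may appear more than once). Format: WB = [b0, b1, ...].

0: W B1 → L1 miss [D]
1: R B1 → L1 hit [D]
2: R B5 → L1 miss wb→B1 [-]
3: W B2 → L0 miss [D]
4: W B1 → L1 miss [D]
5: R B0 → L0 miss wb→B2 [-]
6: W B0 → L0 hit [D]
7: W B2 → L0 miss wb→B0 [D]
8: W B4 → L0 miss wb→B2 [D]
9: W B3 → L1 miss wb→B1 [D]

WB = [1, 2, 0, 2, 1]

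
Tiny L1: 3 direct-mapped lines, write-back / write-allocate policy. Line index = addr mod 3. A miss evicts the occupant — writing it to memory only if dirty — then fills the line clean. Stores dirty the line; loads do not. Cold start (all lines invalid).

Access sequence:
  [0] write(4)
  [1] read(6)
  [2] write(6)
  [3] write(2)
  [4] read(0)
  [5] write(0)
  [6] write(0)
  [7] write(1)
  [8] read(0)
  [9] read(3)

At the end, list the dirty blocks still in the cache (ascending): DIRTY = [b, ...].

DIRTY = [1, 2]

0: W B4 → L1 miss [D]
1: R B6 → L0 miss [-]
2: W B6 → L0 hit [D]
3: W B2 → L2 miss [D]
4: R B0 → L0 miss wb→B6 [-]
5: W B0 → L0 hit [D]
6: W B0 → L0 hit [D]
7: W B1 → L1 miss wb→B4 [D]
8: R B0 → L0 hit [D]
9: R B3 → L0 miss wb→B0 [-]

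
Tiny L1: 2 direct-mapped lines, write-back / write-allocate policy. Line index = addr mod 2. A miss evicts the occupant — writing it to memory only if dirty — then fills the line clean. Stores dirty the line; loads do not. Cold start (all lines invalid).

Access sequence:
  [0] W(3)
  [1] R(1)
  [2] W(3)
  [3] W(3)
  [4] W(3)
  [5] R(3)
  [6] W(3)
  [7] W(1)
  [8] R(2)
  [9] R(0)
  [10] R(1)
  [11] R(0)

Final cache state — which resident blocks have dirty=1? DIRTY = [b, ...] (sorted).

  0 | W B3 → L1 miss [D]
  1 | R B1 → L1 miss wb→B3 [-]
  2 | W B3 → L1 miss [D]
  3 | W B3 → L1 hit [D]
  4 | W B3 → L1 hit [D]
  5 | R B3 → L1 hit [D]
  6 | W B3 → L1 hit [D]
  7 | W B1 → L1 miss wb→B3 [D]
  8 | R B2 → L0 miss [-]
  9 | R B0 → L0 miss [-]
  10 | R B1 → L1 hit [D]
  11 | R B0 → L0 hit [-]

DIRTY = [1]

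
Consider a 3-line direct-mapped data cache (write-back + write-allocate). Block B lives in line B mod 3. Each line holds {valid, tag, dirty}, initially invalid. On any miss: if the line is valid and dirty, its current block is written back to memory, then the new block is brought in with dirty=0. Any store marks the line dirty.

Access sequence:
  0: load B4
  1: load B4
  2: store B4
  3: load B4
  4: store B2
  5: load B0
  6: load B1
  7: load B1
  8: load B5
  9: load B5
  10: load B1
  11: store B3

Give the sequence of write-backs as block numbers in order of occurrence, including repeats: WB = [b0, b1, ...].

  0 | R B4 → L1 miss [-]
  1 | R B4 → L1 hit [-]
  2 | W B4 → L1 hit [D]
  3 | R B4 → L1 hit [D]
  4 | W B2 → L2 miss [D]
  5 | R B0 → L0 miss [-]
  6 | R B1 → L1 miss wb→B4 [-]
  7 | R B1 → L1 hit [-]
  8 | R B5 → L2 miss wb→B2 [-]
  9 | R B5 → L2 hit [-]
  10 | R B1 → L1 hit [-]
  11 | W B3 → L0 miss [D]

WB = [4, 2]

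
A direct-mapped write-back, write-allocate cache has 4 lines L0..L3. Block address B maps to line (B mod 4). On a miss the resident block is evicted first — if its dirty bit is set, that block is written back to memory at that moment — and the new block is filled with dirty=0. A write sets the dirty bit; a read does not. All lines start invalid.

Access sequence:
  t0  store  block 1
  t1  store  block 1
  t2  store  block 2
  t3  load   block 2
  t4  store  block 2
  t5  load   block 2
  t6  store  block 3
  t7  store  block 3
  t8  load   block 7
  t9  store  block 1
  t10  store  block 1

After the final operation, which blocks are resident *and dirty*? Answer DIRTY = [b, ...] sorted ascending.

  0 | W B1 → L1 miss [D]
  1 | W B1 → L1 hit [D]
  2 | W B2 → L2 miss [D]
  3 | R B2 → L2 hit [D]
  4 | W B2 → L2 hit [D]
  5 | R B2 → L2 hit [D]
  6 | W B3 → L3 miss [D]
  7 | W B3 → L3 hit [D]
  8 | R B7 → L3 miss wb→B3 [-]
  9 | W B1 → L1 hit [D]
  10 | W B1 → L1 hit [D]

DIRTY = [1, 2]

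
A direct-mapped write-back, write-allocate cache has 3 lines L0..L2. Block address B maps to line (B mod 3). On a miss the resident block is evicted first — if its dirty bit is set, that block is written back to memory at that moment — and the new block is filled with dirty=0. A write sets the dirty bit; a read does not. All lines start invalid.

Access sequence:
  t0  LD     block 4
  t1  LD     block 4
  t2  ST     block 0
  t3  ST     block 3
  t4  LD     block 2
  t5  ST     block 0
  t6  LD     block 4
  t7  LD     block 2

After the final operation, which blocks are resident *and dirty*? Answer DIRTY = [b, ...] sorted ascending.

  0 | R B4 → L1 miss [-]
  1 | R B4 → L1 hit [-]
  2 | W B0 → L0 miss [D]
  3 | W B3 → L0 miss wb→B0 [D]
  4 | R B2 → L2 miss [-]
  5 | W B0 → L0 miss wb→B3 [D]
  6 | R B4 → L1 hit [-]
  7 | R B2 → L2 hit [-]

DIRTY = [0]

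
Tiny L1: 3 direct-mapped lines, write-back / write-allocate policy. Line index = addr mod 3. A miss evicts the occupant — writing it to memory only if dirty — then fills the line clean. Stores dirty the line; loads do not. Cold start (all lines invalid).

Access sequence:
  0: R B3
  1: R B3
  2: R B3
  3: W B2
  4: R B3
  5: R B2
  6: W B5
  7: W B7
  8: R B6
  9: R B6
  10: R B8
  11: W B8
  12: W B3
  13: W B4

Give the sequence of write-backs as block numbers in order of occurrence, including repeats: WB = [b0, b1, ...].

WB = [2, 5, 7]

0: R B3 → L0 miss [-]
1: R B3 → L0 hit [-]
2: R B3 → L0 hit [-]
3: W B2 → L2 miss [D]
4: R B3 → L0 hit [-]
5: R B2 → L2 hit [D]
6: W B5 → L2 miss wb→B2 [D]
7: W B7 → L1 miss [D]
8: R B6 → L0 miss [-]
9: R B6 → L0 hit [-]
10: R B8 → L2 miss wb→B5 [-]
11: W B8 → L2 hit [D]
12: W B3 → L0 miss [D]
13: W B4 → L1 miss wb→B7 [D]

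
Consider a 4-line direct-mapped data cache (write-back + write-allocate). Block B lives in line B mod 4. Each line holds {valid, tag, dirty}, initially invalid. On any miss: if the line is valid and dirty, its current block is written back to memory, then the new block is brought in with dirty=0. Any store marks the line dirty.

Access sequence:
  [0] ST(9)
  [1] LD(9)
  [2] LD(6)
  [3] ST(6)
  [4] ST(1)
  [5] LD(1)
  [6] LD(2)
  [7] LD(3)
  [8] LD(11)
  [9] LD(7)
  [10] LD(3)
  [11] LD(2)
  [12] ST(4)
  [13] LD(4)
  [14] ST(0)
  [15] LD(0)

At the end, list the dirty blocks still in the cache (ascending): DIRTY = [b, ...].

DIRTY = [0, 1]

  0 | W B9 → L1 miss [D]
  1 | R B9 → L1 hit [D]
  2 | R B6 → L2 miss [-]
  3 | W B6 → L2 hit [D]
  4 | W B1 → L1 miss wb→B9 [D]
  5 | R B1 → L1 hit [D]
  6 | R B2 → L2 miss wb→B6 [-]
  7 | R B3 → L3 miss [-]
  8 | R B11 → L3 miss [-]
  9 | R B7 → L3 miss [-]
  10 | R B3 → L3 miss [-]
  11 | R B2 → L2 hit [-]
  12 | W B4 → L0 miss [D]
  13 | R B4 → L0 hit [D]
  14 | W B0 → L0 miss wb→B4 [D]
  15 | R B0 → L0 hit [D]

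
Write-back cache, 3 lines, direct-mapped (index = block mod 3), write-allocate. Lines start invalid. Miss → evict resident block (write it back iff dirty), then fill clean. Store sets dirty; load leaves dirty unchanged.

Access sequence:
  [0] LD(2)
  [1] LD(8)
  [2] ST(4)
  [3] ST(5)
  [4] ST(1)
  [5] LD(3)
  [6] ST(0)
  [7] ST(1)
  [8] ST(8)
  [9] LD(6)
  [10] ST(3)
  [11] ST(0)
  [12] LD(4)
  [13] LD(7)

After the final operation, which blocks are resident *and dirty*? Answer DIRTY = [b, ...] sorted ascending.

DIRTY = [0, 8]

0: R B2 -> L2 miss  d=-]
1: R B8 -> L2 miss  d=-]
2: W B4 -> L1 miss  d=D]
3: W B5 -> L2 miss  d=D]
4: W B1 -> L1 miss wb->B4  d=D]
5: R B3 -> L0 miss  d=-]
6: W B0 -> L0 miss  d=D]
7: W B1 -> L1 hit  d=D]
8: W B8 -> L2 miss wb->B5  d=D]
9: R B6 -> L0 miss wb->B0  d=-]
10: W B3 -> L0 miss  d=D]
11: W B0 -> L0 miss wb->B3  d=D]
12: R B4 -> L1 miss wb->B1  d=-]
13: R B7 -> L1 miss  d=-]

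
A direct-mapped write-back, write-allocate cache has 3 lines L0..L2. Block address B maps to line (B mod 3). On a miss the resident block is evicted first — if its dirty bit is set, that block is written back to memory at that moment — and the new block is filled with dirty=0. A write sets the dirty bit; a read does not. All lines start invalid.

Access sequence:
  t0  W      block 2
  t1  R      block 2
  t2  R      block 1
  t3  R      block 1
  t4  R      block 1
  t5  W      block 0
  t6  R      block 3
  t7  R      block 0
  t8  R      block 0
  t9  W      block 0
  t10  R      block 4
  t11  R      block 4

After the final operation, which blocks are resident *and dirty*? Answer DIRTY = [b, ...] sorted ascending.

DIRTY = [0, 2]

0: W B2 -> L2 miss  d=D]
1: R B2 -> L2 hit  d=D]
2: R B1 -> L1 miss  d=-]
3: R B1 -> L1 hit  d=-]
4: R B1 -> L1 hit  d=-]
5: W B0 -> L0 miss  d=D]
6: R B3 -> L0 miss wb->B0  d=-]
7: R B0 -> L0 miss  d=-]
8: R B0 -> L0 hit  d=-]
9: W B0 -> L0 hit  d=D]
10: R B4 -> L1 miss  d=-]
11: R B4 -> L1 hit  d=-]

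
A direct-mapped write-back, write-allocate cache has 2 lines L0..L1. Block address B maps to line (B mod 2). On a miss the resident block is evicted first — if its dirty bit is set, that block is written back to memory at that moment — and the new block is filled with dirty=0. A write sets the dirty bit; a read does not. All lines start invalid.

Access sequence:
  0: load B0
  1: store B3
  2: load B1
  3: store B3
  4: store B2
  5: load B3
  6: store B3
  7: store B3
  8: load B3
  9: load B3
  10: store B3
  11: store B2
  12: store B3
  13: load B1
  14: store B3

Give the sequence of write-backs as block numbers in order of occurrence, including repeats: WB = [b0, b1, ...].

WB = [3, 3]

  0 | R B0 → L0 miss [-]
  1 | W B3 → L1 miss [D]
  2 | R B1 → L1 miss wb→B3 [-]
  3 | W B3 → L1 miss [D]
  4 | W B2 → L0 miss [D]
  5 | R B3 → L1 hit [D]
  6 | W B3 → L1 hit [D]
  7 | W B3 → L1 hit [D]
  8 | R B3 → L1 hit [D]
  9 | R B3 → L1 hit [D]
  10 | W B3 → L1 hit [D]
  11 | W B2 → L0 hit [D]
  12 | W B3 → L1 hit [D]
  13 | R B1 → L1 miss wb→B3 [-]
  14 | W B3 → L1 miss [D]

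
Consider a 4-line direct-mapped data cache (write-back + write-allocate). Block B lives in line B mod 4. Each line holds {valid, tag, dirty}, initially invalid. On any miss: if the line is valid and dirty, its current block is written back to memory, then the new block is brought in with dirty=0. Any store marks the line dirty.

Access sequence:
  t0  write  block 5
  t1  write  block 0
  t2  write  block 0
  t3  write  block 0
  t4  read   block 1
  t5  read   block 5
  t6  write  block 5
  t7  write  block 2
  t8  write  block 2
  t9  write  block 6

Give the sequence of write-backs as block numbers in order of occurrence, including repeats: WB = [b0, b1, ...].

  0 | W B5 → L1 miss [D]
  1 | W B0 → L0 miss [D]
  2 | W B0 → L0 hit [D]
  3 | W B0 → L0 hit [D]
  4 | R B1 → L1 miss wb→B5 [-]
  5 | R B5 → L1 miss [-]
  6 | W B5 → L1 hit [D]
  7 | W B2 → L2 miss [D]
  8 | W B2 → L2 hit [D]
  9 | W B6 → L2 miss wb→B2 [D]

WB = [5, 2]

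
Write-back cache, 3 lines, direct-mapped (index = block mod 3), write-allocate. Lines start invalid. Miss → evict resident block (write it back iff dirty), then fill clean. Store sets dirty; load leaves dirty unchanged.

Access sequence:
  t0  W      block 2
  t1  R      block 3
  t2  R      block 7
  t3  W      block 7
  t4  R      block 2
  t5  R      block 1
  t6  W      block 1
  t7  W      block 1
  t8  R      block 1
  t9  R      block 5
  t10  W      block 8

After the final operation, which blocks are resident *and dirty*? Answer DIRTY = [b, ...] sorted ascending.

DIRTY = [1, 8]

0: W B2 → L2 miss [D]
1: R B3 → L0 miss [-]
2: R B7 → L1 miss [-]
3: W B7 → L1 hit [D]
4: R B2 → L2 hit [D]
5: R B1 → L1 miss wb→B7 [-]
6: W B1 → L1 hit [D]
7: W B1 → L1 hit [D]
8: R B1 → L1 hit [D]
9: R B5 → L2 miss wb→B2 [-]
10: W B8 → L2 miss [D]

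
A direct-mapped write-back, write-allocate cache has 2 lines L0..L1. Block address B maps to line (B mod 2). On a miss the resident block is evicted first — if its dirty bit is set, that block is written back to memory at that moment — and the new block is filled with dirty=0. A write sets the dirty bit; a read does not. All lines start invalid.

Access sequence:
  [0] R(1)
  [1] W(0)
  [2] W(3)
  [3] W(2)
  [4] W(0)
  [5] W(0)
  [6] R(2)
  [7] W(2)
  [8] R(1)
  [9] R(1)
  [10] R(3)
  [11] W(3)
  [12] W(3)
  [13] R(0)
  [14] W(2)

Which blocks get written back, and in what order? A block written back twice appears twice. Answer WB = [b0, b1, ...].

WB = [0, 2, 0, 3, 2]

  0 | R B1 → L1 miss [-]
  1 | W B0 → L0 miss [D]
  2 | W B3 → L1 miss [D]
  3 | W B2 → L0 miss wb→B0 [D]
  4 | W B0 → L0 miss wb→B2 [D]
  5 | W B0 → L0 hit [D]
  6 | R B2 → L0 miss wb→B0 [-]
  7 | W B2 → L0 hit [D]
  8 | R B1 → L1 miss wb→B3 [-]
  9 | R B1 → L1 hit [-]
  10 | R B3 → L1 miss [-]
  11 | W B3 → L1 hit [D]
  12 | W B3 → L1 hit [D]
  13 | R B0 → L0 miss wb→B2 [-]
  14 | W B2 → L0 miss [D]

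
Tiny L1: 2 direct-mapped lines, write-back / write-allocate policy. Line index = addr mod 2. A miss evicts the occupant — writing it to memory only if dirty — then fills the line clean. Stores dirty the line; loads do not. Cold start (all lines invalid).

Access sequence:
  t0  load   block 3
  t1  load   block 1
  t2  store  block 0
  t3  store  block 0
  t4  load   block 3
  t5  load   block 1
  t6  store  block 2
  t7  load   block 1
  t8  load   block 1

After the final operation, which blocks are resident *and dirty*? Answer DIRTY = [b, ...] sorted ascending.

DIRTY = [2]

  0 | R B3 → L1 miss [-]
  1 | R B1 → L1 miss [-]
  2 | W B0 → L0 miss [D]
  3 | W B0 → L0 hit [D]
  4 | R B3 → L1 miss [-]
  5 | R B1 → L1 miss [-]
  6 | W B2 → L0 miss wb→B0 [D]
  7 | R B1 → L1 hit [-]
  8 | R B1 → L1 hit [-]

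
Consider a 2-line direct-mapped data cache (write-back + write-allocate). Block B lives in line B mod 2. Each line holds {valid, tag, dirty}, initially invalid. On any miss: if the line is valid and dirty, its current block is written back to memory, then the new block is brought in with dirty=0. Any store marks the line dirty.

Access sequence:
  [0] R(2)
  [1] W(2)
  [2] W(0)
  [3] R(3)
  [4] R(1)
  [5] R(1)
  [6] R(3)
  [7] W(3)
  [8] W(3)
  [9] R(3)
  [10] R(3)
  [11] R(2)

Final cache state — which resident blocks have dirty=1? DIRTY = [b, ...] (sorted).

DIRTY = [3]

0: R B2 -> L0 miss  d=-]
1: W B2 -> L0 hit  d=D]
2: W B0 -> L0 miss wb->B2  d=D]
3: R B3 -> L1 miss  d=-]
4: R B1 -> L1 miss  d=-]
5: R B1 -> L1 hit  d=-]
6: R B3 -> L1 miss  d=-]
7: W B3 -> L1 hit  d=D]
8: W B3 -> L1 hit  d=D]
9: R B3 -> L1 hit  d=D]
10: R B3 -> L1 hit  d=D]
11: R B2 -> L0 miss wb->B0  d=-]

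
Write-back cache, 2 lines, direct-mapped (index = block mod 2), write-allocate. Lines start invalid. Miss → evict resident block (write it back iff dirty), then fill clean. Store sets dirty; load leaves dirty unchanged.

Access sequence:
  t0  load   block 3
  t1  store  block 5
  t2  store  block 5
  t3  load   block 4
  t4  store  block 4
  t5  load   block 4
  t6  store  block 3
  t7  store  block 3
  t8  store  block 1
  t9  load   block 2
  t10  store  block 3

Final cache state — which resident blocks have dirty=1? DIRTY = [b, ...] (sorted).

0: R B3 → L1 miss [-]
1: W B5 → L1 miss [D]
2: W B5 → L1 hit [D]
3: R B4 → L0 miss [-]
4: W B4 → L0 hit [D]
5: R B4 → L0 hit [D]
6: W B3 → L1 miss wb→B5 [D]
7: W B3 → L1 hit [D]
8: W B1 → L1 miss wb→B3 [D]
9: R B2 → L0 miss wb→B4 [-]
10: W B3 → L1 miss wb→B1 [D]

DIRTY = [3]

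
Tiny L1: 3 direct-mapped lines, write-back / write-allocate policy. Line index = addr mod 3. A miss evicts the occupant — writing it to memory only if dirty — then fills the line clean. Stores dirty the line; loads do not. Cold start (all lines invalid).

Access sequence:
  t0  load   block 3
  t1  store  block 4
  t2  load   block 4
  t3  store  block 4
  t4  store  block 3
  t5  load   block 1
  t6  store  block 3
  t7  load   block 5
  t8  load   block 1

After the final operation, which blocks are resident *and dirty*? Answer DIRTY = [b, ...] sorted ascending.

0: R B3 → L0 miss [-]
1: W B4 → L1 miss [D]
2: R B4 → L1 hit [D]
3: W B4 → L1 hit [D]
4: W B3 → L0 hit [D]
5: R B1 → L1 miss wb→B4 [-]
6: W B3 → L0 hit [D]
7: R B5 → L2 miss [-]
8: R B1 → L1 hit [-]

DIRTY = [3]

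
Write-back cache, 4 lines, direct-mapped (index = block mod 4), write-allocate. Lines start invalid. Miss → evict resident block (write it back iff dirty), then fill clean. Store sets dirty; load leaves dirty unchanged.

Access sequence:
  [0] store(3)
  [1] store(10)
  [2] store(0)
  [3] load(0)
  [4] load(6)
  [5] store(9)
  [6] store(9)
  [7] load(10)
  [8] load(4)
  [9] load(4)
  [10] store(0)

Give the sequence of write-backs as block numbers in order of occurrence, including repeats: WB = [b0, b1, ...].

0: W B3 -> L3 miss  d=D]
1: W B10 -> L2 miss  d=D]
2: W B0 -> L0 miss  d=D]
3: R B0 -> L0 hit  d=D]
4: R B6 -> L2 miss wb->B10  d=-]
5: W B9 -> L1 miss  d=D]
6: W B9 -> L1 hit  d=D]
7: R B10 -> L2 miss  d=-]
8: R B4 -> L0 miss wb->B0  d=-]
9: R B4 -> L0 hit  d=-]
10: W B0 -> L0 miss  d=D]

WB = [10, 0]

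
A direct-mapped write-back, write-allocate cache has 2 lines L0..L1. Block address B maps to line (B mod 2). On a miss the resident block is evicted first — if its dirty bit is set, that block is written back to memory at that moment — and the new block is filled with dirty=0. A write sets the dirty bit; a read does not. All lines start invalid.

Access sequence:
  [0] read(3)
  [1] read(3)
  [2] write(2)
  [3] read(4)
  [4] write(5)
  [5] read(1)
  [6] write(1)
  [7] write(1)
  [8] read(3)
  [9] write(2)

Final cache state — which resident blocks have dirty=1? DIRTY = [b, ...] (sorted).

0: R B3 → L1 miss [-]
1: R B3 → L1 hit [-]
2: W B2 → L0 miss [D]
3: R B4 → L0 miss wb→B2 [-]
4: W B5 → L1 miss [D]
5: R B1 → L1 miss wb→B5 [-]
6: W B1 → L1 hit [D]
7: W B1 → L1 hit [D]
8: R B3 → L1 miss wb→B1 [-]
9: W B2 → L0 miss [D]

DIRTY = [2]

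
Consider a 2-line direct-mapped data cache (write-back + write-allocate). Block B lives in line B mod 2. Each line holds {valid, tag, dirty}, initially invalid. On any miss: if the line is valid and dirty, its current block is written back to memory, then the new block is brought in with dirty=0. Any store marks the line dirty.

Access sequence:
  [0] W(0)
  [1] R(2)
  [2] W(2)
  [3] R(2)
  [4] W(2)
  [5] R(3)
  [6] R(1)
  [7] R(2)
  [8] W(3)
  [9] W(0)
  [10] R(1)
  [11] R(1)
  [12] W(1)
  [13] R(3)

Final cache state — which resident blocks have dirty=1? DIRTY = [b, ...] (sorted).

0: W B0 -> L0 miss  d=D]
1: R B2 -> L0 miss wb->B0  d=-]
2: W B2 -> L0 hit  d=D]
3: R B2 -> L0 hit  d=D]
4: W B2 -> L0 hit  d=D]
5: R B3 -> L1 miss  d=-]
6: R B1 -> L1 miss  d=-]
7: R B2 -> L0 hit  d=D]
8: W B3 -> L1 miss  d=D]
9: W B0 -> L0 miss wb->B2  d=D]
10: R B1 -> L1 miss wb->B3  d=-]
11: R B1 -> L1 hit  d=-]
12: W B1 -> L1 hit  d=D]
13: R B3 -> L1 miss wb->B1  d=-]

DIRTY = [0]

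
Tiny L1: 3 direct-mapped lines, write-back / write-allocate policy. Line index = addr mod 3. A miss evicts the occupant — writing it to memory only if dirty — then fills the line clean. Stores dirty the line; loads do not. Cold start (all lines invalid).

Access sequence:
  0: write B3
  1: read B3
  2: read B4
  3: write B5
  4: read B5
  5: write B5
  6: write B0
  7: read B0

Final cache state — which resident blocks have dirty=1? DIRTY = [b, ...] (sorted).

DIRTY = [0, 5]

0: W B3 -> L0 miss  d=D]
1: R B3 -> L0 hit  d=D]
2: R B4 -> L1 miss  d=-]
3: W B5 -> L2 miss  d=D]
4: R B5 -> L2 hit  d=D]
5: W B5 -> L2 hit  d=D]
6: W B0 -> L0 miss wb->B3  d=D]
7: R B0 -> L0 hit  d=D]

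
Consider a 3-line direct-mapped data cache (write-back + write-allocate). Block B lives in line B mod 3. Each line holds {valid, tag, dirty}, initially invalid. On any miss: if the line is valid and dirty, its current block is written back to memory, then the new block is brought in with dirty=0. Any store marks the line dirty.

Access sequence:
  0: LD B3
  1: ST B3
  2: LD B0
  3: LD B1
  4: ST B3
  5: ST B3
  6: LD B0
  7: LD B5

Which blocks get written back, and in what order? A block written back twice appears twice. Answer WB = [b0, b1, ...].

WB = [3, 3]

  0 | R B3 → L0 miss [-]
  1 | W B3 → L0 hit [D]
  2 | R B0 → L0 miss wb→B3 [-]
  3 | R B1 → L1 miss [-]
  4 | W B3 → L0 miss [D]
  5 | W B3 → L0 hit [D]
  6 | R B0 → L0 miss wb→B3 [-]
  7 | R B5 → L2 miss [-]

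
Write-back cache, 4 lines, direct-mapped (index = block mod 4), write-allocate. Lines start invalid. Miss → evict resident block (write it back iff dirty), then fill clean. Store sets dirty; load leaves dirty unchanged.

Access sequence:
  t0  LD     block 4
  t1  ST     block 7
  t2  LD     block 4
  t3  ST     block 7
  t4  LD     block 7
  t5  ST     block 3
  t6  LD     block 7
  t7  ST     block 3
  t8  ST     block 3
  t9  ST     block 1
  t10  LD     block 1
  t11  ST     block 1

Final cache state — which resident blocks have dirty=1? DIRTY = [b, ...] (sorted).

  0 | R B4 → L0 miss [-]
  1 | W B7 → L3 miss [D]
  2 | R B4 → L0 hit [-]
  3 | W B7 → L3 hit [D]
  4 | R B7 → L3 hit [D]
  5 | W B3 → L3 miss wb→B7 [D]
  6 | R B7 → L3 miss wb→B3 [-]
  7 | W B3 → L3 miss [D]
  8 | W B3 → L3 hit [D]
  9 | W B1 → L1 miss [D]
  10 | R B1 → L1 hit [D]
  11 | W B1 → L1 hit [D]

DIRTY = [1, 3]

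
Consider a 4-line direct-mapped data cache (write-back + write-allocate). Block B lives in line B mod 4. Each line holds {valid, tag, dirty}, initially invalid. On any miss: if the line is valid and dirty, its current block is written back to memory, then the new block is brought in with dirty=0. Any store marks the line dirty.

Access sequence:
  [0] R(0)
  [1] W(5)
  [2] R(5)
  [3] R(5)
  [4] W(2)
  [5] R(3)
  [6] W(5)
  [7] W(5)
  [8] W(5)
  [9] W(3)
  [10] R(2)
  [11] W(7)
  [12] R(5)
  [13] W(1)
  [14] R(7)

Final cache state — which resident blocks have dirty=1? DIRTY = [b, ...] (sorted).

DIRTY = [1, 2, 7]

0: R B0 -> L0 miss  d=-]
1: W B5 -> L1 miss  d=D]
2: R B5 -> L1 hit  d=D]
3: R B5 -> L1 hit  d=D]
4: W B2 -> L2 miss  d=D]
5: R B3 -> L3 miss  d=-]
6: W B5 -> L1 hit  d=D]
7: W B5 -> L1 hit  d=D]
8: W B5 -> L1 hit  d=D]
9: W B3 -> L3 hit  d=D]
10: R B2 -> L2 hit  d=D]
11: W B7 -> L3 miss wb->B3  d=D]
12: R B5 -> L1 hit  d=D]
13: W B1 -> L1 miss wb->B5  d=D]
14: R B7 -> L3 hit  d=D]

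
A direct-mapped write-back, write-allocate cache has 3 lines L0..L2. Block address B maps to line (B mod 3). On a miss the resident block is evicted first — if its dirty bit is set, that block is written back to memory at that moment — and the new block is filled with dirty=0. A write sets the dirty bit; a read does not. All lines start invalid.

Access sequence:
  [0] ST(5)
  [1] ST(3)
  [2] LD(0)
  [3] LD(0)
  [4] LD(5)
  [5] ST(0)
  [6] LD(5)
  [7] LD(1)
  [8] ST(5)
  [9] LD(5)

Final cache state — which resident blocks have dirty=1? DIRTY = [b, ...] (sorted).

DIRTY = [0, 5]

0: W B5 -> L2 miss  d=D]
1: W B3 -> L0 miss  d=D]
2: R B0 -> L0 miss wb->B3  d=-]
3: R B0 -> L0 hit  d=-]
4: R B5 -> L2 hit  d=D]
5: W B0 -> L0 hit  d=D]
6: R B5 -> L2 hit  d=D]
7: R B1 -> L1 miss  d=-]
8: W B5 -> L2 hit  d=D]
9: R B5 -> L2 hit  d=D]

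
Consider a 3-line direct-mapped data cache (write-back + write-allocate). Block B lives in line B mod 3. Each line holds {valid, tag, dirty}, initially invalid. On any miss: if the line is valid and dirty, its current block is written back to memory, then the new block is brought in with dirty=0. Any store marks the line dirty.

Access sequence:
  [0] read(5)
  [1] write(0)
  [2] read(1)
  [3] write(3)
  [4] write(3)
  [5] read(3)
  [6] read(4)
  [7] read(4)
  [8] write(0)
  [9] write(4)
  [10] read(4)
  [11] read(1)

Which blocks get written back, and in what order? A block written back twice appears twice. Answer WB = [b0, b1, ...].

WB = [0, 3, 4]

0: R B5 → L2 miss [-]
1: W B0 → L0 miss [D]
2: R B1 → L1 miss [-]
3: W B3 → L0 miss wb→B0 [D]
4: W B3 → L0 hit [D]
5: R B3 → L0 hit [D]
6: R B4 → L1 miss [-]
7: R B4 → L1 hit [-]
8: W B0 → L0 miss wb→B3 [D]
9: W B4 → L1 hit [D]
10: R B4 → L1 hit [D]
11: R B1 → L1 miss wb→B4 [-]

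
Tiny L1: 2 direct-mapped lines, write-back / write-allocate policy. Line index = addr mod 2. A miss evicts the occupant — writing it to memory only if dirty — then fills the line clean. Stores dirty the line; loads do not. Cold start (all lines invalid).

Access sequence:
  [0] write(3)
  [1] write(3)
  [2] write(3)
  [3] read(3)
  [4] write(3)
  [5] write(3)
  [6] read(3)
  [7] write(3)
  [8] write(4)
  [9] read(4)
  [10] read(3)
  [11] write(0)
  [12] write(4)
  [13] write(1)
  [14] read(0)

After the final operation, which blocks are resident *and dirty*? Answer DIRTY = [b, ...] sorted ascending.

DIRTY = [1]

  0 | W B3 → L1 miss [D]
  1 | W B3 → L1 hit [D]
  2 | W B3 → L1 hit [D]
  3 | R B3 → L1 hit [D]
  4 | W B3 → L1 hit [D]
  5 | W B3 → L1 hit [D]
  6 | R B3 → L1 hit [D]
  7 | W B3 → L1 hit [D]
  8 | W B4 → L0 miss [D]
  9 | R B4 → L0 hit [D]
  10 | R B3 → L1 hit [D]
  11 | W B0 → L0 miss wb→B4 [D]
  12 | W B4 → L0 miss wb→B0 [D]
  13 | W B1 → L1 miss wb→B3 [D]
  14 | R B0 → L0 miss wb→B4 [-]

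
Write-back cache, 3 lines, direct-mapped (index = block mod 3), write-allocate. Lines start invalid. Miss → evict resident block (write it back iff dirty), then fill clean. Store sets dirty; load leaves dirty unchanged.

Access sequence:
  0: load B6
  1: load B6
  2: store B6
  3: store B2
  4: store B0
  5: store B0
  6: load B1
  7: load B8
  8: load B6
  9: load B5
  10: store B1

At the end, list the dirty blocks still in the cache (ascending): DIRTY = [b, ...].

DIRTY = [1]

0: R B6 -> L0 miss  d=-]
1: R B6 -> L0 hit  d=-]
2: W B6 -> L0 hit  d=D]
3: W B2 -> L2 miss  d=D]
4: W B0 -> L0 miss wb->B6  d=D]
5: W B0 -> L0 hit  d=D]
6: R B1 -> L1 miss  d=-]
7: R B8 -> L2 miss wb->B2  d=-]
8: R B6 -> L0 miss wb->B0  d=-]
9: R B5 -> L2 miss  d=-]
10: W B1 -> L1 hit  d=D]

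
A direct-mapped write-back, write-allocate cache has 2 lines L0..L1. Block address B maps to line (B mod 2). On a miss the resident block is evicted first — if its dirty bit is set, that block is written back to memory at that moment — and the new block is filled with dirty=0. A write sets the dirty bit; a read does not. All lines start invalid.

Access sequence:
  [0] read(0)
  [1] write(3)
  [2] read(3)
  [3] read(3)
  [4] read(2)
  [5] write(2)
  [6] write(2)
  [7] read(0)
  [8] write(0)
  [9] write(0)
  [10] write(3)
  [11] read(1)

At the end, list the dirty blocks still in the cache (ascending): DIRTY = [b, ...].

  0 | R B0 → L0 miss [-]
  1 | W B3 → L1 miss [D]
  2 | R B3 → L1 hit [D]
  3 | R B3 → L1 hit [D]
  4 | R B2 → L0 miss [-]
  5 | W B2 → L0 hit [D]
  6 | W B2 → L0 hit [D]
  7 | R B0 → L0 miss wb→B2 [-]
  8 | W B0 → L0 hit [D]
  9 | W B0 → L0 hit [D]
  10 | W B3 → L1 hit [D]
  11 | R B1 → L1 miss wb→B3 [-]

DIRTY = [0]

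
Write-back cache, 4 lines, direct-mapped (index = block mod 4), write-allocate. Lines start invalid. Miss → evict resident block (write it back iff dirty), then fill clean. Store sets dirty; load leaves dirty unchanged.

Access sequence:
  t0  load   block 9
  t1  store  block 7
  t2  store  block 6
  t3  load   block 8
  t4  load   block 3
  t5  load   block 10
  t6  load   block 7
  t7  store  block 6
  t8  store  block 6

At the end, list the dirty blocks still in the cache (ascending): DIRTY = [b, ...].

DIRTY = [6]

0: R B9 → L1 miss [-]
1: W B7 → L3 miss [D]
2: W B6 → L2 miss [D]
3: R B8 → L0 miss [-]
4: R B3 → L3 miss wb→B7 [-]
5: R B10 → L2 miss wb→B6 [-]
6: R B7 → L3 miss [-]
7: W B6 → L2 miss [D]
8: W B6 → L2 hit [D]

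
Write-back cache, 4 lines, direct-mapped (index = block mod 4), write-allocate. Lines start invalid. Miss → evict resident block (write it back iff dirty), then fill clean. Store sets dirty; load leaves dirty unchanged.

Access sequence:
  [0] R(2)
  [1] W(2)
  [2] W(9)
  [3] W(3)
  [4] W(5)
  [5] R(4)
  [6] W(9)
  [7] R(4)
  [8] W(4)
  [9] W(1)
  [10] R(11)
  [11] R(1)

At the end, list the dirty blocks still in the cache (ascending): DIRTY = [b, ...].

0: R B2 → L2 miss [-]
1: W B2 → L2 hit [D]
2: W B9 → L1 miss [D]
3: W B3 → L3 miss [D]
4: W B5 → L1 miss wb→B9 [D]
5: R B4 → L0 miss [-]
6: W B9 → L1 miss wb→B5 [D]
7: R B4 → L0 hit [-]
8: W B4 → L0 hit [D]
9: W B1 → L1 miss wb→B9 [D]
10: R B11 → L3 miss wb→B3 [-]
11: R B1 → L1 hit [D]

DIRTY = [1, 2, 4]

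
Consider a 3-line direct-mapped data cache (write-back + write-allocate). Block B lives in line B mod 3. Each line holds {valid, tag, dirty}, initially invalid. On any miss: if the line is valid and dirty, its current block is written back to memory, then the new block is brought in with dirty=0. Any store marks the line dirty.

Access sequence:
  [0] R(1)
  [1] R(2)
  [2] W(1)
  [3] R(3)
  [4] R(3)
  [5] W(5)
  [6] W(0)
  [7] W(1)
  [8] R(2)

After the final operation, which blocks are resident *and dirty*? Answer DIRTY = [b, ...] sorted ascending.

0: R B1 → L1 miss [-]
1: R B2 → L2 miss [-]
2: W B1 → L1 hit [D]
3: R B3 → L0 miss [-]
4: R B3 → L0 hit [-]
5: W B5 → L2 miss [D]
6: W B0 → L0 miss [D]
7: W B1 → L1 hit [D]
8: R B2 → L2 miss wb→B5 [-]

DIRTY = [0, 1]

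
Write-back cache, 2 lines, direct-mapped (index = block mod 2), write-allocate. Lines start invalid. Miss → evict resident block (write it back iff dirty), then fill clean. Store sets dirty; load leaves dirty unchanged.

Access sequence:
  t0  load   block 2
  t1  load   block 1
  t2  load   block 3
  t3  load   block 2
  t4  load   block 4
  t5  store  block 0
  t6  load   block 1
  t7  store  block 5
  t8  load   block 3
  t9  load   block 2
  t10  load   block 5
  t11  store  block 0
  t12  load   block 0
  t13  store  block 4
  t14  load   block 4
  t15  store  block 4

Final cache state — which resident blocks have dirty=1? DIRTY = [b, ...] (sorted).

DIRTY = [4]

0: R B2 -> L0 miss  d=-]
1: R B1 -> L1 miss  d=-]
2: R B3 -> L1 miss  d=-]
3: R B2 -> L0 hit  d=-]
4: R B4 -> L0 miss  d=-]
5: W B0 -> L0 miss  d=D]
6: R B1 -> L1 miss  d=-]
7: W B5 -> L1 miss  d=D]
8: R B3 -> L1 miss wb->B5  d=-]
9: R B2 -> L0 miss wb->B0  d=-]
10: R B5 -> L1 miss  d=-]
11: W B0 -> L0 miss  d=D]
12: R B0 -> L0 hit  d=D]
13: W B4 -> L0 miss wb->B0  d=D]
14: R B4 -> L0 hit  d=D]
15: W B4 -> L0 hit  d=D]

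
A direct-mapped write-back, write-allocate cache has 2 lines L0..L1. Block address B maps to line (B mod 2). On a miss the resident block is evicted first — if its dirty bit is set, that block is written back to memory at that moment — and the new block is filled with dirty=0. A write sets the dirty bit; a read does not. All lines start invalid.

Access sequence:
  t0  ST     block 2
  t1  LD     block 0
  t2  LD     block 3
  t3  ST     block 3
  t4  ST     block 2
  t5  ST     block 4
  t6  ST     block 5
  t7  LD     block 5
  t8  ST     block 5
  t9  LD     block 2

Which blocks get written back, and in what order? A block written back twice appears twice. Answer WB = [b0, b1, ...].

WB = [2, 2, 3, 4]

0: W B2 → L0 miss [D]
1: R B0 → L0 miss wb→B2 [-]
2: R B3 → L1 miss [-]
3: W B3 → L1 hit [D]
4: W B2 → L0 miss [D]
5: W B4 → L0 miss wb→B2 [D]
6: W B5 → L1 miss wb→B3 [D]
7: R B5 → L1 hit [D]
8: W B5 → L1 hit [D]
9: R B2 → L0 miss wb→B4 [-]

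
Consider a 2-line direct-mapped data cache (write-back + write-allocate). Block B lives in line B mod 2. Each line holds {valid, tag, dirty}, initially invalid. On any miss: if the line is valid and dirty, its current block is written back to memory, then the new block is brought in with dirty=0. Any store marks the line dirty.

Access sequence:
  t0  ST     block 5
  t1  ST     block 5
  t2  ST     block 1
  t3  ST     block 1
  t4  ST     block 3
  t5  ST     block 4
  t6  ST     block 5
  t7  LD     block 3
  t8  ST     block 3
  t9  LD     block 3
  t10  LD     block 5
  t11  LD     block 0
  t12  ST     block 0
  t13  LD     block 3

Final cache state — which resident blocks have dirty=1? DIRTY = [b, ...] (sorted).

  0 | W B5 → L1 miss [D]
  1 | W B5 → L1 hit [D]
  2 | W B1 → L1 miss wb→B5 [D]
  3 | W B1 → L1 hit [D]
  4 | W B3 → L1 miss wb→B1 [D]
  5 | W B4 → L0 miss [D]
  6 | W B5 → L1 miss wb→B3 [D]
  7 | R B3 → L1 miss wb→B5 [-]
  8 | W B3 → L1 hit [D]
  9 | R B3 → L1 hit [D]
  10 | R B5 → L1 miss wb→B3 [-]
  11 | R B0 → L0 miss wb→B4 [-]
  12 | W B0 → L0 hit [D]
  13 | R B3 → L1 miss [-]

DIRTY = [0]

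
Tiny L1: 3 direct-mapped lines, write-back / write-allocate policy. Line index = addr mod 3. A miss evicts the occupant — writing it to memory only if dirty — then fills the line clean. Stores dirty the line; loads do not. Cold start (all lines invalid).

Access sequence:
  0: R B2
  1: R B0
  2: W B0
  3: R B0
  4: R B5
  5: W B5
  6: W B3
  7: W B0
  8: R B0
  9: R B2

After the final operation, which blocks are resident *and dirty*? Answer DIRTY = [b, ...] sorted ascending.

0: R B2 → L2 miss [-]
1: R B0 → L0 miss [-]
2: W B0 → L0 hit [D]
3: R B0 → L0 hit [D]
4: R B5 → L2 miss [-]
5: W B5 → L2 hit [D]
6: W B3 → L0 miss wb→B0 [D]
7: W B0 → L0 miss wb→B3 [D]
8: R B0 → L0 hit [D]
9: R B2 → L2 miss wb→B5 [-]

DIRTY = [0]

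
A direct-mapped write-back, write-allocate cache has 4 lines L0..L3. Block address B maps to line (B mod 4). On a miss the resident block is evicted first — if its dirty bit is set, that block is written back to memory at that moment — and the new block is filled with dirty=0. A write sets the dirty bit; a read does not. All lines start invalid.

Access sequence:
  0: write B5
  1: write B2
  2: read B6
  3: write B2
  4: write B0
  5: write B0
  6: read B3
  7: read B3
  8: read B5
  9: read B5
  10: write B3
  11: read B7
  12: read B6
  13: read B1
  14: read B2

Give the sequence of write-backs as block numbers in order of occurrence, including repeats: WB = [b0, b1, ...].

WB = [2, 3, 2, 5]

0: W B5 → L1 miss [D]
1: W B2 → L2 miss [D]
2: R B6 → L2 miss wb→B2 [-]
3: W B2 → L2 miss [D]
4: W B0 → L0 miss [D]
5: W B0 → L0 hit [D]
6: R B3 → L3 miss [-]
7: R B3 → L3 hit [-]
8: R B5 → L1 hit [D]
9: R B5 → L1 hit [D]
10: W B3 → L3 hit [D]
11: R B7 → L3 miss wb→B3 [-]
12: R B6 → L2 miss wb→B2 [-]
13: R B1 → L1 miss wb→B5 [-]
14: R B2 → L2 miss [-]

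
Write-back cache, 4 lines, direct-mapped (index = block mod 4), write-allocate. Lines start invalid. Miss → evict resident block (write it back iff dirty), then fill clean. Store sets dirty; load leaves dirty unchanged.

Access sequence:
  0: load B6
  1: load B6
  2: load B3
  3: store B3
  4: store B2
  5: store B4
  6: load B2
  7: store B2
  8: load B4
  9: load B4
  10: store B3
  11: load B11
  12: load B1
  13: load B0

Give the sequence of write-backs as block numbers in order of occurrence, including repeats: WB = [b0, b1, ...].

WB = [3, 4]

0: R B6 -> L2 miss  d=-]
1: R B6 -> L2 hit  d=-]
2: R B3 -> L3 miss  d=-]
3: W B3 -> L3 hit  d=D]
4: W B2 -> L2 miss  d=D]
5: W B4 -> L0 miss  d=D]
6: R B2 -> L2 hit  d=D]
7: W B2 -> L2 hit  d=D]
8: R B4 -> L0 hit  d=D]
9: R B4 -> L0 hit  d=D]
10: W B3 -> L3 hit  d=D]
11: R B11 -> L3 miss wb->B3  d=-]
12: R B1 -> L1 miss  d=-]
13: R B0 -> L0 miss wb->B4  d=-]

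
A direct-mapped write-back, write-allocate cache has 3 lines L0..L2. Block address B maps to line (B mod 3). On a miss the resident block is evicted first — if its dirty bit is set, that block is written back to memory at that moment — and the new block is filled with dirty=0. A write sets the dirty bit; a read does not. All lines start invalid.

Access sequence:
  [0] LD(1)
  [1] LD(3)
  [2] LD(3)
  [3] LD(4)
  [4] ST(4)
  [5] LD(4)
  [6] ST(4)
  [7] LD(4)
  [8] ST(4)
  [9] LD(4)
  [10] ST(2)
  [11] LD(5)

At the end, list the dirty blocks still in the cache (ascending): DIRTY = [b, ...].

DIRTY = [4]

0: R B1 → L1 miss [-]
1: R B3 → L0 miss [-]
2: R B3 → L0 hit [-]
3: R B4 → L1 miss [-]
4: W B4 → L1 hit [D]
5: R B4 → L1 hit [D]
6: W B4 → L1 hit [D]
7: R B4 → L1 hit [D]
8: W B4 → L1 hit [D]
9: R B4 → L1 hit [D]
10: W B2 → L2 miss [D]
11: R B5 → L2 miss wb→B2 [-]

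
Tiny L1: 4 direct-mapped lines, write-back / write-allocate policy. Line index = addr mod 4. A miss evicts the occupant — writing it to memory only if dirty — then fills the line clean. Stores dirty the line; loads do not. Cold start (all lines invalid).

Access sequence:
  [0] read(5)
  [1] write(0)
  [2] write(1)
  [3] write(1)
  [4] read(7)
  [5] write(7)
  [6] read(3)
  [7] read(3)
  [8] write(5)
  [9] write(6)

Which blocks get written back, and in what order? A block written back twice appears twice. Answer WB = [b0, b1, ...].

WB = [7, 1]

0: R B5 → L1 miss [-]
1: W B0 → L0 miss [D]
2: W B1 → L1 miss [D]
3: W B1 → L1 hit [D]
4: R B7 → L3 miss [-]
5: W B7 → L3 hit [D]
6: R B3 → L3 miss wb→B7 [-]
7: R B3 → L3 hit [-]
8: W B5 → L1 miss wb→B1 [D]
9: W B6 → L2 miss [D]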